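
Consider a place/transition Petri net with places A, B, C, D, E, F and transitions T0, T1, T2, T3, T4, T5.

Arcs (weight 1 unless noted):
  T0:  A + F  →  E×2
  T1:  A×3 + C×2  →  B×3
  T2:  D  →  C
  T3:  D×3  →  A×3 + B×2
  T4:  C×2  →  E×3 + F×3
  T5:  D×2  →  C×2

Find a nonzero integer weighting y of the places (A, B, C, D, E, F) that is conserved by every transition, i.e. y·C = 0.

Incidence matrix C (rows=places, cols=transitions):
       T0   T1   T2   T3   T4   T5
    A  -1   -3    0    3    0    0
    B   0    3    0    2    0    0
    C   0   -2    1    0   -2    2
    D   0    0   -1   -3    0   -2
    E   2    0    0    0    3    0
    F  -1    0    0    0    3    0

Candidate y = [1, 3, 3, 3, 1, 1]; check y·C column-wise:
  col T0: 1·-1 + 3·0 + 3·0 + 3·0 + 1·2 + 1·-1 = 0
  col T1: 1·-3 + 3·3 + 3·-2 + 3·0 + 1·0 + 1·0 = 0
  col T2: 1·0 + 3·0 + 3·1 + 3·-1 + 1·0 + 1·0 = 0
  col T3: 1·3 + 3·2 + 3·0 + 3·-3 + 1·0 + 1·0 = 0
  col T4: 1·0 + 3·0 + 3·-2 + 3·0 + 1·3 + 1·3 = 0
  col T5: 1·0 + 3·0 + 3·2 + 3·-2 + 1·0 + 1·0 = 0

y = (A:1, B:3, C:3, D:3, E:1, F:1)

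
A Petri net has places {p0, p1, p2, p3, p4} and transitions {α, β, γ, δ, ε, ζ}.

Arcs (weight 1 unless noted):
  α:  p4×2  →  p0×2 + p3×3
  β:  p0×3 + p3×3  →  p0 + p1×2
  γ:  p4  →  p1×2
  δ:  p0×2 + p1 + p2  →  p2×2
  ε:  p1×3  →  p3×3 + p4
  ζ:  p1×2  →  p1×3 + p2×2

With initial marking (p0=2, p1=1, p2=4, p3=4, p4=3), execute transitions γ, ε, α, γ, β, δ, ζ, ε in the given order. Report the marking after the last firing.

(p0=0, p1=1, p2=7, p3=10, p4=1)

step 1: fire γ:  (p0=2, p1=1, p2=4, p3=4, p4=3) → (p0=2, p1=3, p2=4, p3=4, p4=2)
step 2: fire ε:  (p0=2, p1=3, p2=4, p3=4, p4=2) → (p0=2, p1=0, p2=4, p3=7, p4=3)
step 3: fire α:  (p0=2, p1=0, p2=4, p3=7, p4=3) → (p0=4, p1=0, p2=4, p3=10, p4=1)
step 4: fire γ:  (p0=4, p1=0, p2=4, p3=10, p4=1) → (p0=4, p1=2, p2=4, p3=10, p4=0)
step 5: fire β:  (p0=4, p1=2, p2=4, p3=10, p4=0) → (p0=2, p1=4, p2=4, p3=7, p4=0)
step 6: fire δ:  (p0=2, p1=4, p2=4, p3=7, p4=0) → (p0=0, p1=3, p2=5, p3=7, p4=0)
step 7: fire ζ:  (p0=0, p1=3, p2=5, p3=7, p4=0) → (p0=0, p1=4, p2=7, p3=7, p4=0)
step 8: fire ε:  (p0=0, p1=4, p2=7, p3=7, p4=0) → (p0=0, p1=1, p2=7, p3=10, p4=1)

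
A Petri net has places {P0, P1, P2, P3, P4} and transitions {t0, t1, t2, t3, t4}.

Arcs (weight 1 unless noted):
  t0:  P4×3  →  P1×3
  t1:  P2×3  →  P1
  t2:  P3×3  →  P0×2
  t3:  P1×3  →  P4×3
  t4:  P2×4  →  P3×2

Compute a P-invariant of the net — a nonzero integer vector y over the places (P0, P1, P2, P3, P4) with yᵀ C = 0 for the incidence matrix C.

Incidence matrix C (rows=places, cols=transitions):
       t0   t1   t2   t3   t4
   P0   0    0    2    0    0
   P1   3    1    0   -3    0
   P2   0   -3    0    0   -4
   P3   0    0   -3    0    2
   P4  -3    0    0    3    0

Candidate y = [3, 3, 1, 2, 3]; check y·C column-wise:
  col t0: 3·0 + 3·3 + 1·0 + 2·0 + 3·-3 = 0
  col t1: 3·0 + 3·1 + 1·-3 + 2·0 + 3·0 = 0
  col t2: 3·2 + 3·0 + 1·0 + 2·-3 + 3·0 = 0
  col t3: 3·0 + 3·-3 + 1·0 + 2·0 + 3·3 = 0
  col t4: 3·0 + 3·0 + 1·-4 + 2·2 + 3·0 = 0

y = (P0:3, P1:3, P2:1, P3:2, P4:3)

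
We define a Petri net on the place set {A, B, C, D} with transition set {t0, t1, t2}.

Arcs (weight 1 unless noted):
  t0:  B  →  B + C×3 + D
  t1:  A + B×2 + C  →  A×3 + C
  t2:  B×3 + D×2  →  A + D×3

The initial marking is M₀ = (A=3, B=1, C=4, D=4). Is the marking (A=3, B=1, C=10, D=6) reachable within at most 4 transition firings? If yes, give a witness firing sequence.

step 1: fire t0:  (A=3, B=1, C=4, D=4) → (A=3, B=1, C=7, D=5)
step 2: fire t0:  (A=3, B=1, C=7, D=5) → (A=3, B=1, C=10, D=6)

YES — reachable via ⟨t0, t0⟩ (2 firings)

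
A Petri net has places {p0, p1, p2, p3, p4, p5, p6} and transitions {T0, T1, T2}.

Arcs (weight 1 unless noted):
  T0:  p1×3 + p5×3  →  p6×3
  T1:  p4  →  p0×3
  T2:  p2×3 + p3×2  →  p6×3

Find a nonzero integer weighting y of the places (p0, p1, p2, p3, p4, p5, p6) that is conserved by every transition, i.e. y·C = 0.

Incidence matrix C (rows=places, cols=transitions):
       T0   T1   T2
   p0   0    3    0
   p1  -3    0    0
   p2   0    0   -3
   p3   0    0   -2
   p4   0   -1    0
   p5  -3    0    0
   p6   3    0    3

Candidate y = [0, 0, 2, -3, 0, 0, 0]; check y·C column-wise:
  col T0: 0·-3 + 2·0 + -3·0 + 0·-3 + 0·3 = 0
  col T1: 0·3 + 2·0 + -3·0 + 0·-1 = 0
  col T2: 2·-3 + -3·-2 + 0·3 = 0

y = (p0:0, p1:0, p2:2, p3:-3, p4:0, p5:0, p6:0)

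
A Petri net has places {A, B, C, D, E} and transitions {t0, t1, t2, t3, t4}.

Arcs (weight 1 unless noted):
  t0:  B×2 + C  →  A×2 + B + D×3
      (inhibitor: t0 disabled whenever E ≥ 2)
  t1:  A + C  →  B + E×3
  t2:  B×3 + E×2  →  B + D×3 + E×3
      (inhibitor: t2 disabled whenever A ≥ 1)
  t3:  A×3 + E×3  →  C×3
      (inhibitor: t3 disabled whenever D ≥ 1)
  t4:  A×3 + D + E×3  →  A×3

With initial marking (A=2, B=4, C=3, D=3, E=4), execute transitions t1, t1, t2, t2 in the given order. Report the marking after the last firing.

(A=0, B=2, C=1, D=9, E=12)

step 1: fire t1:  (A=2, B=4, C=3, D=3, E=4) → (A=1, B=5, C=2, D=3, E=7)
step 2: fire t1:  (A=1, B=5, C=2, D=3, E=7) → (A=0, B=6, C=1, D=3, E=10)
step 3: fire t2:  (A=0, B=6, C=1, D=3, E=10) → (A=0, B=4, C=1, D=6, E=11)
step 4: fire t2:  (A=0, B=4, C=1, D=6, E=11) → (A=0, B=2, C=1, D=9, E=12)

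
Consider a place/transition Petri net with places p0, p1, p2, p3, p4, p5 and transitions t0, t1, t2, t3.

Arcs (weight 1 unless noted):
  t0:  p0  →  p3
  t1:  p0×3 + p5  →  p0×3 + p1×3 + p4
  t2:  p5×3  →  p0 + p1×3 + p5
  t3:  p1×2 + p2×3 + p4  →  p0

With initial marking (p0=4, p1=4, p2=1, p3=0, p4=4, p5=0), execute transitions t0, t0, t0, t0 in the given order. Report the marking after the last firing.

step 1: fire t0:  (p0=4, p1=4, p2=1, p3=0, p4=4, p5=0) → (p0=3, p1=4, p2=1, p3=1, p4=4, p5=0)
step 2: fire t0:  (p0=3, p1=4, p2=1, p3=1, p4=4, p5=0) → (p0=2, p1=4, p2=1, p3=2, p4=4, p5=0)
step 3: fire t0:  (p0=2, p1=4, p2=1, p3=2, p4=4, p5=0) → (p0=1, p1=4, p2=1, p3=3, p4=4, p5=0)
step 4: fire t0:  (p0=1, p1=4, p2=1, p3=3, p4=4, p5=0) → (p0=0, p1=4, p2=1, p3=4, p4=4, p5=0)

(p0=0, p1=4, p2=1, p3=4, p4=4, p5=0)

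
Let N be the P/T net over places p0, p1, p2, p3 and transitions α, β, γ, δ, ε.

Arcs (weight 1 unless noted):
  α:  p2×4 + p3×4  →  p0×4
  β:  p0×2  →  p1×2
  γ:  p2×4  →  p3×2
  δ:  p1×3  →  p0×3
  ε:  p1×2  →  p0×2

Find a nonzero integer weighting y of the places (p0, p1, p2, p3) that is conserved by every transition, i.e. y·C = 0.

Incidence matrix C (rows=places, cols=transitions):
        α    β    γ    δ    ε
   p0   4   -2    0    3    2
   p1   0    2    0   -3   -2
   p2  -4    0   -4    0    0
   p3  -4    0    2    0    0

Candidate y = [3, 3, 1, 2]; check y·C column-wise:
  col α: 3·4 + 3·0 + 1·-4 + 2·-4 = 0
  col β: 3·-2 + 3·2 + 1·0 + 2·0 = 0
  col γ: 3·0 + 3·0 + 1·-4 + 2·2 = 0
  col δ: 3·3 + 3·-3 + 1·0 + 2·0 = 0
  col ε: 3·2 + 3·-2 + 1·0 + 2·0 = 0

y = (p0:3, p1:3, p2:1, p3:2)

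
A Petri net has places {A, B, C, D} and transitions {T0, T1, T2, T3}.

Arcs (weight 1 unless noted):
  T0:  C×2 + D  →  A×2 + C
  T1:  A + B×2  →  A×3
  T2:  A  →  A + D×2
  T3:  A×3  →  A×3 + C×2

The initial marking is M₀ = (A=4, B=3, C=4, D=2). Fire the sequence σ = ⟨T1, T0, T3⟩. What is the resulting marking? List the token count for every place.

step 1: fire T1:  (A=4, B=3, C=4, D=2) → (A=6, B=1, C=4, D=2)
step 2: fire T0:  (A=6, B=1, C=4, D=2) → (A=8, B=1, C=3, D=1)
step 3: fire T3:  (A=8, B=1, C=3, D=1) → (A=8, B=1, C=5, D=1)

(A=8, B=1, C=5, D=1)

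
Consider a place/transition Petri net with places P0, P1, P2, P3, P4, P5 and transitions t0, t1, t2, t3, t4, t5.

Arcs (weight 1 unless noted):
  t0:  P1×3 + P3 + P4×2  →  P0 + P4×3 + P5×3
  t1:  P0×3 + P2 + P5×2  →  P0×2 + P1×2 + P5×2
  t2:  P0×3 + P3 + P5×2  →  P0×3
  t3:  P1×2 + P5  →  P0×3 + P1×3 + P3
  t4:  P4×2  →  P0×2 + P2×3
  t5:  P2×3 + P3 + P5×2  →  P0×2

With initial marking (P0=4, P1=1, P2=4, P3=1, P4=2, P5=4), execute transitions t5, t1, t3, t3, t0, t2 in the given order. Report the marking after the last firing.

step 1: fire t5:  (P0=4, P1=1, P2=4, P3=1, P4=2, P5=4) → (P0=6, P1=1, P2=1, P3=0, P4=2, P5=2)
step 2: fire t1:  (P0=6, P1=1, P2=1, P3=0, P4=2, P5=2) → (P0=5, P1=3, P2=0, P3=0, P4=2, P5=2)
step 3: fire t3:  (P0=5, P1=3, P2=0, P3=0, P4=2, P5=2) → (P0=8, P1=4, P2=0, P3=1, P4=2, P5=1)
step 4: fire t3:  (P0=8, P1=4, P2=0, P3=1, P4=2, P5=1) → (P0=11, P1=5, P2=0, P3=2, P4=2, P5=0)
step 5: fire t0:  (P0=11, P1=5, P2=0, P3=2, P4=2, P5=0) → (P0=12, P1=2, P2=0, P3=1, P4=3, P5=3)
step 6: fire t2:  (P0=12, P1=2, P2=0, P3=1, P4=3, P5=3) → (P0=12, P1=2, P2=0, P3=0, P4=3, P5=1)

(P0=12, P1=2, P2=0, P3=0, P4=3, P5=1)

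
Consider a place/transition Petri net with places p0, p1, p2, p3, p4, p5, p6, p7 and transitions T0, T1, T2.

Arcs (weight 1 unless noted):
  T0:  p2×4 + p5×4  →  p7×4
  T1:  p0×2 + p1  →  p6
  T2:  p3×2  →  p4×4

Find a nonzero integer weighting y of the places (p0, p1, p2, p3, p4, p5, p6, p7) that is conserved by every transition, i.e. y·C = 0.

Incidence matrix C (rows=places, cols=transitions):
       T0   T1   T2
   p0   0   -2    0
   p1   0   -1    0
   p2  -4    0    0
   p3   0    0   -2
   p4   0    0    4
   p5  -4    0    0
   p6   0    1    0
   p7   4    0    0

Candidate y = [1, -2, 0, 0, 0, 0, 0, 0]; check y·C column-wise:
  col T0: 1·0 + -2·0 + 0·-4 + 0·-4 + 0·4 = 0
  col T1: 1·-2 + -2·-1 + 0·1 = 0
  col T2: 1·0 + -2·0 + 0·-2 + 0·4 = 0

y = (p0:1, p1:-2, p2:0, p3:0, p4:0, p5:0, p6:0, p7:0)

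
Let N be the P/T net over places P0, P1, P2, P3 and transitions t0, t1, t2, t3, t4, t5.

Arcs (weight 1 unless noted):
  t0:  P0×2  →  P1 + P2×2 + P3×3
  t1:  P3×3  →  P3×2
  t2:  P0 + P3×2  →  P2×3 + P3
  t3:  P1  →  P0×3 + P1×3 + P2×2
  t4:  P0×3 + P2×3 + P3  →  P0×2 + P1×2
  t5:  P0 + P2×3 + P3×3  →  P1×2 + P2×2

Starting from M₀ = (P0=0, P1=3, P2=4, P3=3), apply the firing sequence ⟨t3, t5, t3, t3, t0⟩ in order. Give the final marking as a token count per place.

(P0=6, P1=12, P2=11, P3=3)

step 1: fire t3:  (P0=0, P1=3, P2=4, P3=3) → (P0=3, P1=5, P2=6, P3=3)
step 2: fire t5:  (P0=3, P1=5, P2=6, P3=3) → (P0=2, P1=7, P2=5, P3=0)
step 3: fire t3:  (P0=2, P1=7, P2=5, P3=0) → (P0=5, P1=9, P2=7, P3=0)
step 4: fire t3:  (P0=5, P1=9, P2=7, P3=0) → (P0=8, P1=11, P2=9, P3=0)
step 5: fire t0:  (P0=8, P1=11, P2=9, P3=0) → (P0=6, P1=12, P2=11, P3=3)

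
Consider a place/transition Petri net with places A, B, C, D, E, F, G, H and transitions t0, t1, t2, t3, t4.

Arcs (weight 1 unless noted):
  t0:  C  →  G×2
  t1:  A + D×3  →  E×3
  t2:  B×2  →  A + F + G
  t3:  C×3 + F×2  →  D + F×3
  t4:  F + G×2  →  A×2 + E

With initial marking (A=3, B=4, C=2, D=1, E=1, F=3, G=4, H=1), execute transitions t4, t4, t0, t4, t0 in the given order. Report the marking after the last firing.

step 1: fire t4:  (A=3, B=4, C=2, D=1, E=1, F=3, G=4, H=1) → (A=5, B=4, C=2, D=1, E=2, F=2, G=2, H=1)
step 2: fire t4:  (A=5, B=4, C=2, D=1, E=2, F=2, G=2, H=1) → (A=7, B=4, C=2, D=1, E=3, F=1, G=0, H=1)
step 3: fire t0:  (A=7, B=4, C=2, D=1, E=3, F=1, G=0, H=1) → (A=7, B=4, C=1, D=1, E=3, F=1, G=2, H=1)
step 4: fire t4:  (A=7, B=4, C=1, D=1, E=3, F=1, G=2, H=1) → (A=9, B=4, C=1, D=1, E=4, F=0, G=0, H=1)
step 5: fire t0:  (A=9, B=4, C=1, D=1, E=4, F=0, G=0, H=1) → (A=9, B=4, C=0, D=1, E=4, F=0, G=2, H=1)

(A=9, B=4, C=0, D=1, E=4, F=0, G=2, H=1)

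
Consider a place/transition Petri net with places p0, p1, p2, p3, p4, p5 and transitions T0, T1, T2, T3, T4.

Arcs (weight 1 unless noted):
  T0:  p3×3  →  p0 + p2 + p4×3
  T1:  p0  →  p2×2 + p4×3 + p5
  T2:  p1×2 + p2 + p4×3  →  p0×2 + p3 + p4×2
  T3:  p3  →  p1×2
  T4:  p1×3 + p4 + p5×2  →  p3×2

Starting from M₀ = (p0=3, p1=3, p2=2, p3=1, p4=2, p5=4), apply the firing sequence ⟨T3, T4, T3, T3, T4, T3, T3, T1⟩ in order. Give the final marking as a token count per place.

step 1: fire T3:  (p0=3, p1=3, p2=2, p3=1, p4=2, p5=4) → (p0=3, p1=5, p2=2, p3=0, p4=2, p5=4)
step 2: fire T4:  (p0=3, p1=5, p2=2, p3=0, p4=2, p5=4) → (p0=3, p1=2, p2=2, p3=2, p4=1, p5=2)
step 3: fire T3:  (p0=3, p1=2, p2=2, p3=2, p4=1, p5=2) → (p0=3, p1=4, p2=2, p3=1, p4=1, p5=2)
step 4: fire T3:  (p0=3, p1=4, p2=2, p3=1, p4=1, p5=2) → (p0=3, p1=6, p2=2, p3=0, p4=1, p5=2)
step 5: fire T4:  (p0=3, p1=6, p2=2, p3=0, p4=1, p5=2) → (p0=3, p1=3, p2=2, p3=2, p4=0, p5=0)
step 6: fire T3:  (p0=3, p1=3, p2=2, p3=2, p4=0, p5=0) → (p0=3, p1=5, p2=2, p3=1, p4=0, p5=0)
step 7: fire T3:  (p0=3, p1=5, p2=2, p3=1, p4=0, p5=0) → (p0=3, p1=7, p2=2, p3=0, p4=0, p5=0)
step 8: fire T1:  (p0=3, p1=7, p2=2, p3=0, p4=0, p5=0) → (p0=2, p1=7, p2=4, p3=0, p4=3, p5=1)

(p0=2, p1=7, p2=4, p3=0, p4=3, p5=1)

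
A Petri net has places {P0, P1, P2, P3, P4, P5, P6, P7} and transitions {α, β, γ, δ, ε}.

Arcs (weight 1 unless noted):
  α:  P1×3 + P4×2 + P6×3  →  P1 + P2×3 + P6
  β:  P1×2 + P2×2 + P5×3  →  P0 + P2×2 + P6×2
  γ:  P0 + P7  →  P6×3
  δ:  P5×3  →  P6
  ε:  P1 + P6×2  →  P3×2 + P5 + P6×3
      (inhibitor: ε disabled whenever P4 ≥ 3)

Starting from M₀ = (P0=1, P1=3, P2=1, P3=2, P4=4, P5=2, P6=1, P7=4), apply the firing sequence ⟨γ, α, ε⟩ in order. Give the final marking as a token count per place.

(P0=0, P1=0, P2=4, P3=4, P4=2, P5=3, P6=3, P7=3)

step 1: fire γ:  (P0=1, P1=3, P2=1, P3=2, P4=4, P5=2, P6=1, P7=4) → (P0=0, P1=3, P2=1, P3=2, P4=4, P5=2, P6=4, P7=3)
step 2: fire α:  (P0=0, P1=3, P2=1, P3=2, P4=4, P5=2, P6=4, P7=3) → (P0=0, P1=1, P2=4, P3=2, P4=2, P5=2, P6=2, P7=3)
step 3: fire ε:  (P0=0, P1=1, P2=4, P3=2, P4=2, P5=2, P6=2, P7=3) → (P0=0, P1=0, P2=4, P3=4, P4=2, P5=3, P6=3, P7=3)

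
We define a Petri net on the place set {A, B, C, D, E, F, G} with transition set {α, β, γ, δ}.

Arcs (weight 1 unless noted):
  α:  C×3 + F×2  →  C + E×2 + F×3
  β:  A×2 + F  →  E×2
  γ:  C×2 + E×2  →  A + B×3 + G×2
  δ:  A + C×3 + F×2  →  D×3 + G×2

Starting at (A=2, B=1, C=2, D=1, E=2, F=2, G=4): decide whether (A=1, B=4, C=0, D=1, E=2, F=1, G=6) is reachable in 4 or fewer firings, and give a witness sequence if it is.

YES — reachable via ⟨β, γ⟩ (2 firings)

step 1: fire β:  (A=2, B=1, C=2, D=1, E=2, F=2, G=4) → (A=0, B=1, C=2, D=1, E=4, F=1, G=4)
step 2: fire γ:  (A=0, B=1, C=2, D=1, E=4, F=1, G=4) → (A=1, B=4, C=0, D=1, E=2, F=1, G=6)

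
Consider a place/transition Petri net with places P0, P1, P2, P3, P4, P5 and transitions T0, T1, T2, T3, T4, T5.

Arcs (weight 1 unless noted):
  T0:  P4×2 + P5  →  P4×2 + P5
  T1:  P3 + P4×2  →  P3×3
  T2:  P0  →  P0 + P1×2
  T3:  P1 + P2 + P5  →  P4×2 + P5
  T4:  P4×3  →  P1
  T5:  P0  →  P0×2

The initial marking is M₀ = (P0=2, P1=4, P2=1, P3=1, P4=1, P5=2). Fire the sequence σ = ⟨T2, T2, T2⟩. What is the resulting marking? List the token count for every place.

(P0=2, P1=10, P2=1, P3=1, P4=1, P5=2)

step 1: fire T2:  (P0=2, P1=4, P2=1, P3=1, P4=1, P5=2) → (P0=2, P1=6, P2=1, P3=1, P4=1, P5=2)
step 2: fire T2:  (P0=2, P1=6, P2=1, P3=1, P4=1, P5=2) → (P0=2, P1=8, P2=1, P3=1, P4=1, P5=2)
step 3: fire T2:  (P0=2, P1=8, P2=1, P3=1, P4=1, P5=2) → (P0=2, P1=10, P2=1, P3=1, P4=1, P5=2)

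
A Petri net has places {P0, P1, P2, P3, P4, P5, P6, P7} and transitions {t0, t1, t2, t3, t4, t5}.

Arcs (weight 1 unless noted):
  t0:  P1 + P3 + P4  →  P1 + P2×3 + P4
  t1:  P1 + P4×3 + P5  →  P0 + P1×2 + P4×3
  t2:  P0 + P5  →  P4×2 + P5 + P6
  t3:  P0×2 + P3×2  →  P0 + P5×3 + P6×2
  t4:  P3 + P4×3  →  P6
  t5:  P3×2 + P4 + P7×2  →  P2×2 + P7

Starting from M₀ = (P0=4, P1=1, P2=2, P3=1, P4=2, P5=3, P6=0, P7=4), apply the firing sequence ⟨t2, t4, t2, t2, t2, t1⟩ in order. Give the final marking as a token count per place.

(P0=1, P1=2, P2=2, P3=0, P4=7, P5=2, P6=5, P7=4)

step 1: fire t2:  (P0=4, P1=1, P2=2, P3=1, P4=2, P5=3, P6=0, P7=4) → (P0=3, P1=1, P2=2, P3=1, P4=4, P5=3, P6=1, P7=4)
step 2: fire t4:  (P0=3, P1=1, P2=2, P3=1, P4=4, P5=3, P6=1, P7=4) → (P0=3, P1=1, P2=2, P3=0, P4=1, P5=3, P6=2, P7=4)
step 3: fire t2:  (P0=3, P1=1, P2=2, P3=0, P4=1, P5=3, P6=2, P7=4) → (P0=2, P1=1, P2=2, P3=0, P4=3, P5=3, P6=3, P7=4)
step 4: fire t2:  (P0=2, P1=1, P2=2, P3=0, P4=3, P5=3, P6=3, P7=4) → (P0=1, P1=1, P2=2, P3=0, P4=5, P5=3, P6=4, P7=4)
step 5: fire t2:  (P0=1, P1=1, P2=2, P3=0, P4=5, P5=3, P6=4, P7=4) → (P0=0, P1=1, P2=2, P3=0, P4=7, P5=3, P6=5, P7=4)
step 6: fire t1:  (P0=0, P1=1, P2=2, P3=0, P4=7, P5=3, P6=5, P7=4) → (P0=1, P1=2, P2=2, P3=0, P4=7, P5=2, P6=5, P7=4)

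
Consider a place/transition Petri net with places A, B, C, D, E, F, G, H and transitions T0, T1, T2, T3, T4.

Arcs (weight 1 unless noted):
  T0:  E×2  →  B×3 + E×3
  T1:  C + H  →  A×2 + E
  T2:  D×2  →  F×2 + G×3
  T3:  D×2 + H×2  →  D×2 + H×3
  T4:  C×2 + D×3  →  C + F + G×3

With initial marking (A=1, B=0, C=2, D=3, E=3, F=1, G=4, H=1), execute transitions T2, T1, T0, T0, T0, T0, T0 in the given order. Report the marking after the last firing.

step 1: fire T2:  (A=1, B=0, C=2, D=3, E=3, F=1, G=4, H=1) → (A=1, B=0, C=2, D=1, E=3, F=3, G=7, H=1)
step 2: fire T1:  (A=1, B=0, C=2, D=1, E=3, F=3, G=7, H=1) → (A=3, B=0, C=1, D=1, E=4, F=3, G=7, H=0)
step 3: fire T0:  (A=3, B=0, C=1, D=1, E=4, F=3, G=7, H=0) → (A=3, B=3, C=1, D=1, E=5, F=3, G=7, H=0)
step 4: fire T0:  (A=3, B=3, C=1, D=1, E=5, F=3, G=7, H=0) → (A=3, B=6, C=1, D=1, E=6, F=3, G=7, H=0)
step 5: fire T0:  (A=3, B=6, C=1, D=1, E=6, F=3, G=7, H=0) → (A=3, B=9, C=1, D=1, E=7, F=3, G=7, H=0)
step 6: fire T0:  (A=3, B=9, C=1, D=1, E=7, F=3, G=7, H=0) → (A=3, B=12, C=1, D=1, E=8, F=3, G=7, H=0)
step 7: fire T0:  (A=3, B=12, C=1, D=1, E=8, F=3, G=7, H=0) → (A=3, B=15, C=1, D=1, E=9, F=3, G=7, H=0)

(A=3, B=15, C=1, D=1, E=9, F=3, G=7, H=0)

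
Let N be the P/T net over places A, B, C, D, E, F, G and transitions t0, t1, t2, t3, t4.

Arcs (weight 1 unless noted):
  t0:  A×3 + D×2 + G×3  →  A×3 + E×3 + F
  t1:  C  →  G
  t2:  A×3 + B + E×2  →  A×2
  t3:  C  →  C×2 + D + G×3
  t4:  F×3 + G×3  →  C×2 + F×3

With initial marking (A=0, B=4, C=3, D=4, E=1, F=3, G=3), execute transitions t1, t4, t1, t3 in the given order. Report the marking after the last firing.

step 1: fire t1:  (A=0, B=4, C=3, D=4, E=1, F=3, G=3) → (A=0, B=4, C=2, D=4, E=1, F=3, G=4)
step 2: fire t4:  (A=0, B=4, C=2, D=4, E=1, F=3, G=4) → (A=0, B=4, C=4, D=4, E=1, F=3, G=1)
step 3: fire t1:  (A=0, B=4, C=4, D=4, E=1, F=3, G=1) → (A=0, B=4, C=3, D=4, E=1, F=3, G=2)
step 4: fire t3:  (A=0, B=4, C=3, D=4, E=1, F=3, G=2) → (A=0, B=4, C=4, D=5, E=1, F=3, G=5)

(A=0, B=4, C=4, D=5, E=1, F=3, G=5)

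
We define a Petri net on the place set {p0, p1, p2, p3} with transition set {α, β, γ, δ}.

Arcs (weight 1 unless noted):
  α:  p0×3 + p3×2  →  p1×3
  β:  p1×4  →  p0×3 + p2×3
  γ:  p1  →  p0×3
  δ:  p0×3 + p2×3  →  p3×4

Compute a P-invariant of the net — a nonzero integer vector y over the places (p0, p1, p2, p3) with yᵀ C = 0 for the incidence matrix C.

y = (p0:1, p1:3, p2:3, p3:3)

Incidence matrix C (rows=places, cols=transitions):
        α    β    γ    δ
   p0  -3    3    3   -3
   p1   3   -4   -1    0
   p2   0    3    0   -3
   p3  -2    0    0    4

Candidate y = [1, 3, 3, 3]; check y·C column-wise:
  col α: 1·-3 + 3·3 + 3·0 + 3·-2 = 0
  col β: 1·3 + 3·-4 + 3·3 + 3·0 = 0
  col γ: 1·3 + 3·-1 + 3·0 + 3·0 = 0
  col δ: 1·-3 + 3·0 + 3·-3 + 3·4 = 0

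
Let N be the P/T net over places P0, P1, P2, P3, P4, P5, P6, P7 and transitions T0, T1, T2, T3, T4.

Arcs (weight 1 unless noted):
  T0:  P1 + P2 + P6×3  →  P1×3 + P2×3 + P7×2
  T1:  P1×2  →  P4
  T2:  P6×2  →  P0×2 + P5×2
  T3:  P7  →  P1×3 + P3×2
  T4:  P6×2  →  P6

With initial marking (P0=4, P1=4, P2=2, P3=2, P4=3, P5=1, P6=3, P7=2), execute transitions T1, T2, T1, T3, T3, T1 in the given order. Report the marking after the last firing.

(P0=6, P1=4, P2=2, P3=6, P4=6, P5=3, P6=1, P7=0)

step 1: fire T1:  (P0=4, P1=4, P2=2, P3=2, P4=3, P5=1, P6=3, P7=2) → (P0=4, P1=2, P2=2, P3=2, P4=4, P5=1, P6=3, P7=2)
step 2: fire T2:  (P0=4, P1=2, P2=2, P3=2, P4=4, P5=1, P6=3, P7=2) → (P0=6, P1=2, P2=2, P3=2, P4=4, P5=3, P6=1, P7=2)
step 3: fire T1:  (P0=6, P1=2, P2=2, P3=2, P4=4, P5=3, P6=1, P7=2) → (P0=6, P1=0, P2=2, P3=2, P4=5, P5=3, P6=1, P7=2)
step 4: fire T3:  (P0=6, P1=0, P2=2, P3=2, P4=5, P5=3, P6=1, P7=2) → (P0=6, P1=3, P2=2, P3=4, P4=5, P5=3, P6=1, P7=1)
step 5: fire T3:  (P0=6, P1=3, P2=2, P3=4, P4=5, P5=3, P6=1, P7=1) → (P0=6, P1=6, P2=2, P3=6, P4=5, P5=3, P6=1, P7=0)
step 6: fire T1:  (P0=6, P1=6, P2=2, P3=6, P4=5, P5=3, P6=1, P7=0) → (P0=6, P1=4, P2=2, P3=6, P4=6, P5=3, P6=1, P7=0)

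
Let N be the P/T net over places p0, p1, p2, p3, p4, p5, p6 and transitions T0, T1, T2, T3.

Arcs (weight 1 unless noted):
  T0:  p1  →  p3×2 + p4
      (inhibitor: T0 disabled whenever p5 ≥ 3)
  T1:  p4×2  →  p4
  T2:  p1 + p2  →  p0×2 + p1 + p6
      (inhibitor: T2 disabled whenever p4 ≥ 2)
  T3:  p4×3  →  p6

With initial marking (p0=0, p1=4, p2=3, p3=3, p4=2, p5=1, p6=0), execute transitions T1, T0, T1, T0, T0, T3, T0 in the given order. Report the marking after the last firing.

(p0=0, p1=0, p2=3, p3=11, p4=1, p5=1, p6=1)

step 1: fire T1:  (p0=0, p1=4, p2=3, p3=3, p4=2, p5=1, p6=0) → (p0=0, p1=4, p2=3, p3=3, p4=1, p5=1, p6=0)
step 2: fire T0:  (p0=0, p1=4, p2=3, p3=3, p4=1, p5=1, p6=0) → (p0=0, p1=3, p2=3, p3=5, p4=2, p5=1, p6=0)
step 3: fire T1:  (p0=0, p1=3, p2=3, p3=5, p4=2, p5=1, p6=0) → (p0=0, p1=3, p2=3, p3=5, p4=1, p5=1, p6=0)
step 4: fire T0:  (p0=0, p1=3, p2=3, p3=5, p4=1, p5=1, p6=0) → (p0=0, p1=2, p2=3, p3=7, p4=2, p5=1, p6=0)
step 5: fire T0:  (p0=0, p1=2, p2=3, p3=7, p4=2, p5=1, p6=0) → (p0=0, p1=1, p2=3, p3=9, p4=3, p5=1, p6=0)
step 6: fire T3:  (p0=0, p1=1, p2=3, p3=9, p4=3, p5=1, p6=0) → (p0=0, p1=1, p2=3, p3=9, p4=0, p5=1, p6=1)
step 7: fire T0:  (p0=0, p1=1, p2=3, p3=9, p4=0, p5=1, p6=1) → (p0=0, p1=0, p2=3, p3=11, p4=1, p5=1, p6=1)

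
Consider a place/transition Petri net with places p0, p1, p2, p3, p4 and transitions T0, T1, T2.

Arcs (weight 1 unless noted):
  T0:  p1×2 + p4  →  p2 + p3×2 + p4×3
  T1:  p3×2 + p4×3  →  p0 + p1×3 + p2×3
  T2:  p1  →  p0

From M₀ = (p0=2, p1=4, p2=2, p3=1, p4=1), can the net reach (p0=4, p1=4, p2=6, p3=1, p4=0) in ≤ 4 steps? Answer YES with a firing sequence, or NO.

YES — reachable via ⟨T0, T1, T2⟩ (3 firings)

step 1: fire T0:  (p0=2, p1=4, p2=2, p3=1, p4=1) → (p0=2, p1=2, p2=3, p3=3, p4=3)
step 2: fire T1:  (p0=2, p1=2, p2=3, p3=3, p4=3) → (p0=3, p1=5, p2=6, p3=1, p4=0)
step 3: fire T2:  (p0=3, p1=5, p2=6, p3=1, p4=0) → (p0=4, p1=4, p2=6, p3=1, p4=0)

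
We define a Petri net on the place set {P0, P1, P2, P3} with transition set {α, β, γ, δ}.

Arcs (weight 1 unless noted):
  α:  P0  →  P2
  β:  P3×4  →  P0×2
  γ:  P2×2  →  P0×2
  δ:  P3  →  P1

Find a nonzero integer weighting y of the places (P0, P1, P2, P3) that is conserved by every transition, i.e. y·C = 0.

y = (P0:2, P1:1, P2:2, P3:1)

Incidence matrix C (rows=places, cols=transitions):
        α    β    γ    δ
   P0  -1    2    2    0
   P1   0    0    0    1
   P2   1    0   -2    0
   P3   0   -4    0   -1

Candidate y = [2, 1, 2, 1]; check y·C column-wise:
  col α: 2·-1 + 1·0 + 2·1 + 1·0 = 0
  col β: 2·2 + 1·0 + 2·0 + 1·-4 = 0
  col γ: 2·2 + 1·0 + 2·-2 + 1·0 = 0
  col δ: 2·0 + 1·1 + 2·0 + 1·-1 = 0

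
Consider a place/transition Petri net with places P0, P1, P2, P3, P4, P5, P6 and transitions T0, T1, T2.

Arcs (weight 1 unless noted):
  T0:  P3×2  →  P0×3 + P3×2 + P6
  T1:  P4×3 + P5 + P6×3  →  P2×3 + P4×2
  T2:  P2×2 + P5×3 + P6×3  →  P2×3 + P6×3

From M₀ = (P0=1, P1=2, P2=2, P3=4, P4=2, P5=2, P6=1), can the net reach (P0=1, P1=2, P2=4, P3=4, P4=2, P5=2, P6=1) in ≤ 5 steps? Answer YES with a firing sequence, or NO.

depth 0: 1 marking
depth 1: 2 markings reached so far
depth 2: 3 markings reached so far
depth 3: 4 markings reached so far
depth 4: 5 markings reached so far
depth 5: 6 markings reached so far
target is not among the 6 markings reachable within 5 steps

NO — not reachable within 5 firings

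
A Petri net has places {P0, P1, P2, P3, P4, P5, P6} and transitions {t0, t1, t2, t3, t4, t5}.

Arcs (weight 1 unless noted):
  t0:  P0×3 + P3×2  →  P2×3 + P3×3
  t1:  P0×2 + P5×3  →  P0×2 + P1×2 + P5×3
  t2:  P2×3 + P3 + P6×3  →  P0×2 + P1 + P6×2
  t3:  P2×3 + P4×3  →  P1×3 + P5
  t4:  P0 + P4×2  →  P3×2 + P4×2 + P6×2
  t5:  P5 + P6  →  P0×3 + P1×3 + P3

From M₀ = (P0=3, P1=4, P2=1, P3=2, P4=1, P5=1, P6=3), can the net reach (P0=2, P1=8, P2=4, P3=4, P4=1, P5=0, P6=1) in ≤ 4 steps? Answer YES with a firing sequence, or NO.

step 1: fire t0:  (P0=3, P1=4, P2=1, P3=2, P4=1, P5=1, P6=3) → (P0=0, P1=4, P2=4, P3=3, P4=1, P5=1, P6=3)
step 2: fire t2:  (P0=0, P1=4, P2=4, P3=3, P4=1, P5=1, P6=3) → (P0=2, P1=5, P2=1, P3=2, P4=1, P5=1, P6=2)
step 3: fire t5:  (P0=2, P1=5, P2=1, P3=2, P4=1, P5=1, P6=2) → (P0=5, P1=8, P2=1, P3=3, P4=1, P5=0, P6=1)
step 4: fire t0:  (P0=5, P1=8, P2=1, P3=3, P4=1, P5=0, P6=1) → (P0=2, P1=8, P2=4, P3=4, P4=1, P5=0, P6=1)

YES — reachable via ⟨t0, t2, t5, t0⟩ (4 firings)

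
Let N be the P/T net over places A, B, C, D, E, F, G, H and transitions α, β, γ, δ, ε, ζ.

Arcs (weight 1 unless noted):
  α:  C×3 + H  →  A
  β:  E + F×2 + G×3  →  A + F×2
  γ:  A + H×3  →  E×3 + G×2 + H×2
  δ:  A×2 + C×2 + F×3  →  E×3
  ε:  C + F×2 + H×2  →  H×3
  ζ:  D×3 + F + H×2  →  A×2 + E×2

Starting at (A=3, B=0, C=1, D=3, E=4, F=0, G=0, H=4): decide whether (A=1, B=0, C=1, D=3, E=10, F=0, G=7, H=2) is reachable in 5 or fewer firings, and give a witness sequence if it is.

NO — not reachable within 5 firings

depth 0: 1 marking
depth 1: 2 markings reached so far
depth 2: 3 markings reached so far
depth 3: 3 markings reached so far
(frontier empty at depth 3; search complete)
target is not among the 3 markings reachable within 5 steps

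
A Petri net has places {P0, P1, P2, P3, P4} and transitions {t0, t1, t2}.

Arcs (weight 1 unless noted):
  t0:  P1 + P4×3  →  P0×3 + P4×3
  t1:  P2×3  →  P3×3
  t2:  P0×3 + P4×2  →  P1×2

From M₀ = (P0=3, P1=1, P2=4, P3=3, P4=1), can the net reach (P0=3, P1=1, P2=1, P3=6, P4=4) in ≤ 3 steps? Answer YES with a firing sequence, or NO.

NO — not reachable within 3 firings

depth 0: 1 marking
depth 1: 2 markings reached so far
depth 2: 2 markings reached so far
(frontier empty at depth 2; search complete)
target is not among the 2 markings reachable within 3 steps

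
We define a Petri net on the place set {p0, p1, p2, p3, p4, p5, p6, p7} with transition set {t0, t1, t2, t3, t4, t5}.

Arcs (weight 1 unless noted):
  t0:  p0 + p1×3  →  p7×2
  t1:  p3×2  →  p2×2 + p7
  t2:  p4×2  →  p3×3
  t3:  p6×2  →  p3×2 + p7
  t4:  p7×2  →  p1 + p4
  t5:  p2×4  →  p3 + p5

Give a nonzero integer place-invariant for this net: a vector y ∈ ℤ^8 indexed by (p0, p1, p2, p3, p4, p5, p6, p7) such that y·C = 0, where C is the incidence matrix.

y = (p0:9, p1:-3, p2:2, p3:2, p4:3, p5:6, p6:2, p7:0)

Incidence matrix C (rows=places, cols=transitions):
       t0   t1   t2   t3   t4   t5
   p0  -1    0    0    0    0    0
   p1  -3    0    0    0    1    0
   p2   0    2    0    0    0   -4
   p3   0   -2    3    2    0    1
   p4   0    0   -2    0    1    0
   p5   0    0    0    0    0    1
   p6   0    0    0   -2    0    0
   p7   2    1    0    1   -2    0

Candidate y = [9, -3, 2, 2, 3, 6, 2, 0]; check y·C column-wise:
  col t0: 9·-1 + -3·-3 + 2·0 + 2·0 + 3·0 + 6·0 + 2·0 + 0·2 = 0
  col t1: 9·0 + -3·0 + 2·2 + 2·-2 + 3·0 + 6·0 + 2·0 + 0·1 = 0
  col t2: 9·0 + -3·0 + 2·0 + 2·3 + 3·-2 + 6·0 + 2·0 = 0
  col t3: 9·0 + -3·0 + 2·0 + 2·2 + 3·0 + 6·0 + 2·-2 + 0·1 = 0
  col t4: 9·0 + -3·1 + 2·0 + 2·0 + 3·1 + 6·0 + 2·0 + 0·-2 = 0
  col t5: 9·0 + -3·0 + 2·-4 + 2·1 + 3·0 + 6·1 + 2·0 = 0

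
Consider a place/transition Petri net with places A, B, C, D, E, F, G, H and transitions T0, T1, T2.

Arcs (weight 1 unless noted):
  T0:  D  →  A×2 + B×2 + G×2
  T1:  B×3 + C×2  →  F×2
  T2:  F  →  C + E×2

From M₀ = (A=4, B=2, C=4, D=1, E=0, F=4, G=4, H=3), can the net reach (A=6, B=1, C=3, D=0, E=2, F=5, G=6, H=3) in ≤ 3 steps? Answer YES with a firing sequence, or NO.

YES — reachable via ⟨T0, T1, T2⟩ (3 firings)

step 1: fire T0:  (A=4, B=2, C=4, D=1, E=0, F=4, G=4, H=3) → (A=6, B=4, C=4, D=0, E=0, F=4, G=6, H=3)
step 2: fire T1:  (A=6, B=4, C=4, D=0, E=0, F=4, G=6, H=3) → (A=6, B=1, C=2, D=0, E=0, F=6, G=6, H=3)
step 3: fire T2:  (A=6, B=1, C=2, D=0, E=0, F=6, G=6, H=3) → (A=6, B=1, C=3, D=0, E=2, F=5, G=6, H=3)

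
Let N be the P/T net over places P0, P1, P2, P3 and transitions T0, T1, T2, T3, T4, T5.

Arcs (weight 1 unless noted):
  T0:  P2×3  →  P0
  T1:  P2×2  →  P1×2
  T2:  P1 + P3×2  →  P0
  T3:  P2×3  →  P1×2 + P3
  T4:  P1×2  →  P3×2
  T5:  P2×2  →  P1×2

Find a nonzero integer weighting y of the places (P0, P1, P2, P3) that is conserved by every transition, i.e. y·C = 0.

Incidence matrix C (rows=places, cols=transitions):
       T0   T1   T2   T3   T4   T5
   P0   1    0    1    0    0    0
   P1   0    2   -1    2   -2    2
   P2  -3   -2    0   -3    0   -2
   P3   0    0   -2    1    2    0

Candidate y = [3, 1, 1, 1]; check y·C column-wise:
  col T0: 3·1 + 1·0 + 1·-3 + 1·0 = 0
  col T1: 3·0 + 1·2 + 1·-2 + 1·0 = 0
  col T2: 3·1 + 1·-1 + 1·0 + 1·-2 = 0
  col T3: 3·0 + 1·2 + 1·-3 + 1·1 = 0
  col T4: 3·0 + 1·-2 + 1·0 + 1·2 = 0
  col T5: 3·0 + 1·2 + 1·-2 + 1·0 = 0

y = (P0:3, P1:1, P2:1, P3:1)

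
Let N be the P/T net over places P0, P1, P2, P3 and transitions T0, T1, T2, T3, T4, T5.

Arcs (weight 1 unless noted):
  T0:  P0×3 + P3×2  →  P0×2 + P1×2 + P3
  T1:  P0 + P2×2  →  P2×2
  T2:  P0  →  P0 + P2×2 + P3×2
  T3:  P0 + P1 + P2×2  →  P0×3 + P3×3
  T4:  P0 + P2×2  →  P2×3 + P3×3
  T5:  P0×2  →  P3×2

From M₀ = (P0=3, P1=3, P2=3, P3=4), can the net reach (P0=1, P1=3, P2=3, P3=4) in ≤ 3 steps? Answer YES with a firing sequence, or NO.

step 1: fire T1:  (P0=3, P1=3, P2=3, P3=4) → (P0=2, P1=3, P2=3, P3=4)
step 2: fire T1:  (P0=2, P1=3, P2=3, P3=4) → (P0=1, P1=3, P2=3, P3=4)

YES — reachable via ⟨T1, T1⟩ (2 firings)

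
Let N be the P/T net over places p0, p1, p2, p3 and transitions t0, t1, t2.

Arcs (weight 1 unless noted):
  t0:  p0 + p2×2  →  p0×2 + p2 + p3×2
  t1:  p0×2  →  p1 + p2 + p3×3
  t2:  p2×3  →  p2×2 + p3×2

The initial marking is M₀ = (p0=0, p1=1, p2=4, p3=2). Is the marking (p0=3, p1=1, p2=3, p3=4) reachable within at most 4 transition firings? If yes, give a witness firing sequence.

NO — not reachable within 4 firings

depth 0: 1 marking
depth 1: 2 markings reached so far
depth 2: 3 markings reached so far
depth 3: 3 markings reached so far
(frontier empty at depth 3; search complete)
target is not among the 3 markings reachable within 4 steps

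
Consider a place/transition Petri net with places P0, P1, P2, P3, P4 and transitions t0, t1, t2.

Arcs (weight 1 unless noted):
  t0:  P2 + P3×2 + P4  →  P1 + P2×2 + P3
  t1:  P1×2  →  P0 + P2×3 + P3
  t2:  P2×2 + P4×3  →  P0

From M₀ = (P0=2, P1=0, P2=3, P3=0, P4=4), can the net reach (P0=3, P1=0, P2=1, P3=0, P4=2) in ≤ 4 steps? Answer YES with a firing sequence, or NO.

depth 0: 1 marking
depth 1: 2 markings reached so far
depth 2: 2 markings reached so far
(frontier empty at depth 2; search complete)
target is not among the 2 markings reachable within 4 steps

NO — not reachable within 4 firings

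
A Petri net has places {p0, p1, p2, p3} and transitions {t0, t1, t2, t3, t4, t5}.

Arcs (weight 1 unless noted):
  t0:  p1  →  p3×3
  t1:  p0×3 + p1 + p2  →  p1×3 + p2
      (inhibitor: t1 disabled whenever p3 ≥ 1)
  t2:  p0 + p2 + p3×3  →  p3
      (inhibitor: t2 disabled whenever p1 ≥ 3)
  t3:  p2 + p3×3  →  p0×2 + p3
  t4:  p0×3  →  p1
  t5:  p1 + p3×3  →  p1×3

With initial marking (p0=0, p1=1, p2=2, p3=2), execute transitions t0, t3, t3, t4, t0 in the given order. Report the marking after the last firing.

step 1: fire t0:  (p0=0, p1=1, p2=2, p3=2) → (p0=0, p1=0, p2=2, p3=5)
step 2: fire t3:  (p0=0, p1=0, p2=2, p3=5) → (p0=2, p1=0, p2=1, p3=3)
step 3: fire t3:  (p0=2, p1=0, p2=1, p3=3) → (p0=4, p1=0, p2=0, p3=1)
step 4: fire t4:  (p0=4, p1=0, p2=0, p3=1) → (p0=1, p1=1, p2=0, p3=1)
step 5: fire t0:  (p0=1, p1=1, p2=0, p3=1) → (p0=1, p1=0, p2=0, p3=4)

(p0=1, p1=0, p2=0, p3=4)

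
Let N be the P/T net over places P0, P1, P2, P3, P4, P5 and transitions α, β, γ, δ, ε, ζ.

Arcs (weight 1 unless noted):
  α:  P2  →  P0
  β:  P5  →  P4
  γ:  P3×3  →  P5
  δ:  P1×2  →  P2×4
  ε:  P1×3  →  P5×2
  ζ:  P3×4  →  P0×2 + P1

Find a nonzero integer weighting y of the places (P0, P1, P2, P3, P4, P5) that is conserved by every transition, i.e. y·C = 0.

Incidence matrix C (rows=places, cols=transitions):
        α    β    γ    δ    ε    ζ
   P0   1    0    0    0    0    2
   P1   0    0    0   -2   -3    1
   P2  -1    0    0    4    0    0
   P3   0    0   -3    0    0   -4
   P4   0    1    0    0    0    0
   P5   0   -1    1    0    2    0

Candidate y = [1, 2, 1, 1, 3, 3]; check y·C column-wise:
  col α: 1·1 + 2·0 + 1·-1 + 1·0 + 3·0 + 3·0 = 0
  col β: 1·0 + 2·0 + 1·0 + 1·0 + 3·1 + 3·-1 = 0
  col γ: 1·0 + 2·0 + 1·0 + 1·-3 + 3·0 + 3·1 = 0
  col δ: 1·0 + 2·-2 + 1·4 + 1·0 + 3·0 + 3·0 = 0
  col ε: 1·0 + 2·-3 + 1·0 + 1·0 + 3·0 + 3·2 = 0
  col ζ: 1·2 + 2·1 + 1·0 + 1·-4 + 3·0 + 3·0 = 0

y = (P0:1, P1:2, P2:1, P3:1, P4:3, P5:3)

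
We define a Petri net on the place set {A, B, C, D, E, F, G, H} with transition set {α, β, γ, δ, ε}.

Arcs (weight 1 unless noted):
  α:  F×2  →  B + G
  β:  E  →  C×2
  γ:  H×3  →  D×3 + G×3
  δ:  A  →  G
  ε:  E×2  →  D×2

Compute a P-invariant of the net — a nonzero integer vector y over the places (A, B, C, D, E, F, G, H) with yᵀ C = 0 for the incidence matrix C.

y = (A:0, B:2, C:0, D:0, E:0, F:1, G:0, H:0)

Incidence matrix C (rows=places, cols=transitions):
        α    β    γ    δ    ε
    A   0    0    0   -1    0
    B   1    0    0    0    0
    C   0    2    0    0    0
    D   0    0    3    0    2
    E   0   -1    0    0   -2
    F  -2    0    0    0    0
    G   1    0    3    1    0
    H   0    0   -3    0    0

Candidate y = [0, 2, 0, 0, 0, 1, 0, 0]; check y·C column-wise:
  col α: 2·1 + 1·-2 + 0·1 = 0
  col β: 2·0 + 0·2 + 0·-1 + 1·0 = 0
  col γ: 2·0 + 0·3 + 1·0 + 0·3 + 0·-3 = 0
  col δ: 0·-1 + 2·0 + 1·0 + 0·1 = 0
  col ε: 2·0 + 0·2 + 0·-2 + 1·0 = 0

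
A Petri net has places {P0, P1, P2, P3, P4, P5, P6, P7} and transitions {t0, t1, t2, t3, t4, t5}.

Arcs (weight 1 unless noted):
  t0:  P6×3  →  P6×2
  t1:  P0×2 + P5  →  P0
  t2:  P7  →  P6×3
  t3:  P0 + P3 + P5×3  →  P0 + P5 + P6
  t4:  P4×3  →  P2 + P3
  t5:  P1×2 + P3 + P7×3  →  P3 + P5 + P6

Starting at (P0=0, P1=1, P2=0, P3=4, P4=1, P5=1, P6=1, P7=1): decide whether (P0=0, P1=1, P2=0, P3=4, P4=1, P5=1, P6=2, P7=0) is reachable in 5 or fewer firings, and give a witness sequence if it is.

YES — reachable via ⟨t2, t0, t0⟩ (3 firings)

step 1: fire t2:  (P0=0, P1=1, P2=0, P3=4, P4=1, P5=1, P6=1, P7=1) → (P0=0, P1=1, P2=0, P3=4, P4=1, P5=1, P6=4, P7=0)
step 2: fire t0:  (P0=0, P1=1, P2=0, P3=4, P4=1, P5=1, P6=4, P7=0) → (P0=0, P1=1, P2=0, P3=4, P4=1, P5=1, P6=3, P7=0)
step 3: fire t0:  (P0=0, P1=1, P2=0, P3=4, P4=1, P5=1, P6=3, P7=0) → (P0=0, P1=1, P2=0, P3=4, P4=1, P5=1, P6=2, P7=0)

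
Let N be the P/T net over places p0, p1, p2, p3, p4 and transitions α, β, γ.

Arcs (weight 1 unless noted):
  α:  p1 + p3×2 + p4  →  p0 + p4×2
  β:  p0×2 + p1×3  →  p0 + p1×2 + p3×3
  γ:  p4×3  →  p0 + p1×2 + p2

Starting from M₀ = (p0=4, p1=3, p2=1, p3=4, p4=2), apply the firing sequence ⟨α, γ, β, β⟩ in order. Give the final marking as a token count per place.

step 1: fire α:  (p0=4, p1=3, p2=1, p3=4, p4=2) → (p0=5, p1=2, p2=1, p3=2, p4=3)
step 2: fire γ:  (p0=5, p1=2, p2=1, p3=2, p4=3) → (p0=6, p1=4, p2=2, p3=2, p4=0)
step 3: fire β:  (p0=6, p1=4, p2=2, p3=2, p4=0) → (p0=5, p1=3, p2=2, p3=5, p4=0)
step 4: fire β:  (p0=5, p1=3, p2=2, p3=5, p4=0) → (p0=4, p1=2, p2=2, p3=8, p4=0)

(p0=4, p1=2, p2=2, p3=8, p4=0)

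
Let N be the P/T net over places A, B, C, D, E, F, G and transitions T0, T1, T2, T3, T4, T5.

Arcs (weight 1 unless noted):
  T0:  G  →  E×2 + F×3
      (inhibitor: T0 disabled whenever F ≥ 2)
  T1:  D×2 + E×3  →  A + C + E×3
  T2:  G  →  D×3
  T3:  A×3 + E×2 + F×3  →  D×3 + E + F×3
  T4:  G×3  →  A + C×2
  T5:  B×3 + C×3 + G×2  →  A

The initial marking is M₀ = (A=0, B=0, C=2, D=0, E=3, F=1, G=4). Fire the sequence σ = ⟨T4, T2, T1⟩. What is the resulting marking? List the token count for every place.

step 1: fire T4:  (A=0, B=0, C=2, D=0, E=3, F=1, G=4) → (A=1, B=0, C=4, D=0, E=3, F=1, G=1)
step 2: fire T2:  (A=1, B=0, C=4, D=0, E=3, F=1, G=1) → (A=1, B=0, C=4, D=3, E=3, F=1, G=0)
step 3: fire T1:  (A=1, B=0, C=4, D=3, E=3, F=1, G=0) → (A=2, B=0, C=5, D=1, E=3, F=1, G=0)

(A=2, B=0, C=5, D=1, E=3, F=1, G=0)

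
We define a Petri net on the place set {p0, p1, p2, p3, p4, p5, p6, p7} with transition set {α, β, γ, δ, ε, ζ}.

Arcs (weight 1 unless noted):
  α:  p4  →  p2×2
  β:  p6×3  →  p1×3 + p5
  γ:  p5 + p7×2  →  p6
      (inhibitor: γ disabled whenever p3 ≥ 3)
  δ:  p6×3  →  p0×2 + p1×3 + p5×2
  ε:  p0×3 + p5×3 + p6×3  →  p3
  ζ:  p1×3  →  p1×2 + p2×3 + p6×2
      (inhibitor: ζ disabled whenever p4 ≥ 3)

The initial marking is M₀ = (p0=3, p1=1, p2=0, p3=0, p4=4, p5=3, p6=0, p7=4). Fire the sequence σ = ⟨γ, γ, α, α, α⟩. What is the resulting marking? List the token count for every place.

step 1: fire γ:  (p0=3, p1=1, p2=0, p3=0, p4=4, p5=3, p6=0, p7=4) → (p0=3, p1=1, p2=0, p3=0, p4=4, p5=2, p6=1, p7=2)
step 2: fire γ:  (p0=3, p1=1, p2=0, p3=0, p4=4, p5=2, p6=1, p7=2) → (p0=3, p1=1, p2=0, p3=0, p4=4, p5=1, p6=2, p7=0)
step 3: fire α:  (p0=3, p1=1, p2=0, p3=0, p4=4, p5=1, p6=2, p7=0) → (p0=3, p1=1, p2=2, p3=0, p4=3, p5=1, p6=2, p7=0)
step 4: fire α:  (p0=3, p1=1, p2=2, p3=0, p4=3, p5=1, p6=2, p7=0) → (p0=3, p1=1, p2=4, p3=0, p4=2, p5=1, p6=2, p7=0)
step 5: fire α:  (p0=3, p1=1, p2=4, p3=0, p4=2, p5=1, p6=2, p7=0) → (p0=3, p1=1, p2=6, p3=0, p4=1, p5=1, p6=2, p7=0)

(p0=3, p1=1, p2=6, p3=0, p4=1, p5=1, p6=2, p7=0)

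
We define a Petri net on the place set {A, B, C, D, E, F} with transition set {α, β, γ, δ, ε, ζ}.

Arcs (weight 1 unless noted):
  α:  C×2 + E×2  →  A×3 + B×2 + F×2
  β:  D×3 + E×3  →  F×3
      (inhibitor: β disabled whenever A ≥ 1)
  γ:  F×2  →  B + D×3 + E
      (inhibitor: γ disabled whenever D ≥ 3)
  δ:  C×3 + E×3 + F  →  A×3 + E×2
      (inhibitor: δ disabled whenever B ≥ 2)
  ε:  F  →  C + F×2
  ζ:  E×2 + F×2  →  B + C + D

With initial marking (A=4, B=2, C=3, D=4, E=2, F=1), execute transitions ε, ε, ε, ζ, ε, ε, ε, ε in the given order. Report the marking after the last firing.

step 1: fire ε:  (A=4, B=2, C=3, D=4, E=2, F=1) → (A=4, B=2, C=4, D=4, E=2, F=2)
step 2: fire ε:  (A=4, B=2, C=4, D=4, E=2, F=2) → (A=4, B=2, C=5, D=4, E=2, F=3)
step 3: fire ε:  (A=4, B=2, C=5, D=4, E=2, F=3) → (A=4, B=2, C=6, D=4, E=2, F=4)
step 4: fire ζ:  (A=4, B=2, C=6, D=4, E=2, F=4) → (A=4, B=3, C=7, D=5, E=0, F=2)
step 5: fire ε:  (A=4, B=3, C=7, D=5, E=0, F=2) → (A=4, B=3, C=8, D=5, E=0, F=3)
step 6: fire ε:  (A=4, B=3, C=8, D=5, E=0, F=3) → (A=4, B=3, C=9, D=5, E=0, F=4)
step 7: fire ε:  (A=4, B=3, C=9, D=5, E=0, F=4) → (A=4, B=3, C=10, D=5, E=0, F=5)
step 8: fire ε:  (A=4, B=3, C=10, D=5, E=0, F=5) → (A=4, B=3, C=11, D=5, E=0, F=6)

(A=4, B=3, C=11, D=5, E=0, F=6)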